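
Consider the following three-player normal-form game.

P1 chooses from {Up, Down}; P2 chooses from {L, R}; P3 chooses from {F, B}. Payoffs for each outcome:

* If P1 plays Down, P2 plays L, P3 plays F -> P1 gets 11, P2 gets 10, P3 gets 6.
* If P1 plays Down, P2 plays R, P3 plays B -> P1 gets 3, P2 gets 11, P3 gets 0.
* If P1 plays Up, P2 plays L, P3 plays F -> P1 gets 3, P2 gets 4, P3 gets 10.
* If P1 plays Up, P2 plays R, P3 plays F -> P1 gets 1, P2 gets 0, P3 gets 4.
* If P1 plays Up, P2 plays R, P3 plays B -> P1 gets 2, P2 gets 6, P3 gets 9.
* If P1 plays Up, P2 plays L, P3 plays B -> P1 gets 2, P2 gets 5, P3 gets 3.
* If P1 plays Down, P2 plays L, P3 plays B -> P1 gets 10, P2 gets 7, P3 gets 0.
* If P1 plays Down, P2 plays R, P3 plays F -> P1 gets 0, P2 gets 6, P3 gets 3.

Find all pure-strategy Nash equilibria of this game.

Check each profile: it is a Nash equilibrium iff no player can strictly gain by switching unilaterally.
(Up, L, F): P1 can switch to Down (3 → 11). Not NE.
(Up, L, B): P1 can switch to Down (2 → 10). Not NE.
(Up, R, F): P2 can switch to L (0 → 4). Not NE.
(Up, R, B): P1 can switch to Down (2 → 3). Not NE.
(Down, L, F): P1 gets 11, best alternative 3; P2 gets 10, best alternative 6; P3 gets 6, best alternative 0. No profitable deviation — NE.
(Down, L, B): P2 can switch to R (7 → 11). Not NE.
(Down, R, F): P1 can switch to Up (0 → 1). Not NE.
(Down, R, B): P3 can switch to F (0 → 3). Not NE.

(Down, L, F)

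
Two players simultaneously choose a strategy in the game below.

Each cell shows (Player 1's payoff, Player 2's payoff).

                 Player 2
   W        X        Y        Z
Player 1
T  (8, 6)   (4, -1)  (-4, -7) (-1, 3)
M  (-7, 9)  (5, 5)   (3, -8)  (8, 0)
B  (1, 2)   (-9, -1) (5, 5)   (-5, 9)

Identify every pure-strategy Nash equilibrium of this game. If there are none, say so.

Player 1 against W: payoffs 8, -7, 1 → best response T.
Player 1 against X: payoffs 4, 5, -9 → best response M.
Player 1 against Y: payoffs -4, 3, 5 → best response B.
Player 1 against Z: payoffs -1, 8, -5 → best response M.
Player 2 against T: payoffs 6, -1, -7, 3 → best response W.
Player 2 against M: payoffs 9, 5, -8, 0 → best response W.
Player 2 against B: payoffs 2, -1, 5, 9 → best response Z.
Mutual best responses: (T, W).

The unique pure-strategy Nash equilibrium is (T, W).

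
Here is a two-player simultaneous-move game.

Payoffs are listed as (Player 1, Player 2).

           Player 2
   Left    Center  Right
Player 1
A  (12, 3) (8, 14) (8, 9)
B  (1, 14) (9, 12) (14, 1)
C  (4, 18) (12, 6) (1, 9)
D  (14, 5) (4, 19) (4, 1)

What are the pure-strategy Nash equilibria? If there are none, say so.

No pure-strategy Nash equilibrium.

(A, Left): Player 1 can switch to D (12 → 14). Not NE.
(A, Center): Player 1 can switch to B (8 → 9). Not NE.
(A, Right): Player 1 can switch to B (8 → 14). Not NE.
(B, Left): Player 1 can switch to A (1 → 12). Not NE.
(B, Center): Player 1 can switch to C (9 → 12). Not NE.
(B, Right): Player 2 can switch to Left (1 → 14). Not NE.
(The remaining 6 profiles each have a profitable deviation by the same check.)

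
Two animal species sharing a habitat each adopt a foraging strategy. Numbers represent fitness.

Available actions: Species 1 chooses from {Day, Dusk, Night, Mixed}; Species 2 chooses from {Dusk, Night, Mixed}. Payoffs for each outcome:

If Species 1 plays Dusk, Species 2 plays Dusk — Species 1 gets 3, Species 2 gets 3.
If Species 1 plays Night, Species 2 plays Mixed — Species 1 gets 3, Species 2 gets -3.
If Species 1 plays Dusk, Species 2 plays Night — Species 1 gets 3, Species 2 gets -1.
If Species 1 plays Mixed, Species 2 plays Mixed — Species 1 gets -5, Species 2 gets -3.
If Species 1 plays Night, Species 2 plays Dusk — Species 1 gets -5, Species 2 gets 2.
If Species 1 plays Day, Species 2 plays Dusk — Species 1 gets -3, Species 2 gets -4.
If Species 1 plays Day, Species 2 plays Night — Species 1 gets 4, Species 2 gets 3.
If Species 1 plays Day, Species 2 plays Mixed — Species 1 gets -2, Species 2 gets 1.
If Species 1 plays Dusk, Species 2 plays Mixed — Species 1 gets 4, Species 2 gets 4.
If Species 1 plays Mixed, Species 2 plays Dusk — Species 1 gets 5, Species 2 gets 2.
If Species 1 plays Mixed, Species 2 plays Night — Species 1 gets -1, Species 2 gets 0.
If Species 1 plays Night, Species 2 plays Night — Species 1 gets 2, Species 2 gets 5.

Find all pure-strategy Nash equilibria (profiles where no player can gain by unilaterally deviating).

The pure Nash equilibria are (Day, Night); (Dusk, Mixed); (Mixed, Dusk).

Species 1 against Dusk: payoffs -3, 3, -5, 5 → best response Mixed.
Species 1 against Night: payoffs 4, 3, 2, -1 → best response Day.
Species 1 against Mixed: payoffs -2, 4, 3, -5 → best response Dusk.
Species 2 against Day: payoffs -4, 3, 1 → best response Night.
Species 2 against Dusk: payoffs 3, -1, 4 → best response Mixed.
Species 2 against Night: payoffs 2, 5, -3 → best response Night.
Species 2 against Mixed: payoffs 2, 0, -3 → best response Dusk.
Mutual best responses: (Day, Night); (Dusk, Mixed); (Mixed, Dusk).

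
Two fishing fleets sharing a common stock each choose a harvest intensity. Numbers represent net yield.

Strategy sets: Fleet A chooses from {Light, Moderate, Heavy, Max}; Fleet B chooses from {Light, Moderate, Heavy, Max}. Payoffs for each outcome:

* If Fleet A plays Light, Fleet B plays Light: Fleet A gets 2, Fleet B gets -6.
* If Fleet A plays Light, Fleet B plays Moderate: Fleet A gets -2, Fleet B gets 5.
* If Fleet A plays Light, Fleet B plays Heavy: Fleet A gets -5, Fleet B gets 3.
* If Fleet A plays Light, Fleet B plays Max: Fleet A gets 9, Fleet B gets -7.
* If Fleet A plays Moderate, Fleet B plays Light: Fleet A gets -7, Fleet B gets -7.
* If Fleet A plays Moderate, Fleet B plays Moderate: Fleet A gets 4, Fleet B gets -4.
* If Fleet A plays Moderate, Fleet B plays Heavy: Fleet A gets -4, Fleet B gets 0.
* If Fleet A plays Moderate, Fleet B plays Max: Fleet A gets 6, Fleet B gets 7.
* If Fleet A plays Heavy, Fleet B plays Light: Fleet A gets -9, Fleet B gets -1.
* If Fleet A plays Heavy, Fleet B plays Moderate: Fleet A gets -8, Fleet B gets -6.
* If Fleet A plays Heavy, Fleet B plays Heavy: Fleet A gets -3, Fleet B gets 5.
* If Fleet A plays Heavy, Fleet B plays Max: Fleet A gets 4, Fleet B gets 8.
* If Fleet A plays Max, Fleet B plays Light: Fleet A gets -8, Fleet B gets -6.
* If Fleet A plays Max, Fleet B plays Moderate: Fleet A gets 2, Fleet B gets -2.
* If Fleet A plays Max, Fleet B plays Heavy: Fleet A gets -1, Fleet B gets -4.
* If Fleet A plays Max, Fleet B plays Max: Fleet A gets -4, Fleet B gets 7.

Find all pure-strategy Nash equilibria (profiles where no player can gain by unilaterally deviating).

(Light, Light): Fleet B can switch to Moderate (-6 → 5). Not NE.
(Light, Moderate): Fleet A can switch to Moderate (-2 → 4). Not NE.
(Light, Heavy): Fleet A can switch to Moderate (-5 → -4). Not NE.
(Light, Max): Fleet B can switch to Light (-7 → -6). Not NE.
(Moderate, Light): Fleet A can switch to Light (-7 → 2). Not NE.
(Moderate, Moderate): Fleet B can switch to Heavy (-4 → 0). Not NE.
(The remaining 10 profiles each have a profitable deviation by the same check.)

This game has no pure Nash equilibrium.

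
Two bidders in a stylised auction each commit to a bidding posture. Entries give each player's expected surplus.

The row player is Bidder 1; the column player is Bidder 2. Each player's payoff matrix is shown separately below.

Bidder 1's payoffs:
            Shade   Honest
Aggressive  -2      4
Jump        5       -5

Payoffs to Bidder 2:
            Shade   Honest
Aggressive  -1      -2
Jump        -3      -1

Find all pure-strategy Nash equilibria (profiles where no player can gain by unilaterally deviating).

Check each profile: it is a Nash equilibrium iff no player can strictly gain by switching unilaterally.
(Aggressive, Shade): Bidder 1 can switch to Jump (-2 → 5). Not NE.
(Aggressive, Honest): Bidder 2 can switch to Shade (-2 → -1). Not NE.
(Jump, Shade): Bidder 2 can switch to Honest (-3 → -1). Not NE.
(Jump, Honest): Bidder 1 can switch to Aggressive (-5 → 4). Not NE.

none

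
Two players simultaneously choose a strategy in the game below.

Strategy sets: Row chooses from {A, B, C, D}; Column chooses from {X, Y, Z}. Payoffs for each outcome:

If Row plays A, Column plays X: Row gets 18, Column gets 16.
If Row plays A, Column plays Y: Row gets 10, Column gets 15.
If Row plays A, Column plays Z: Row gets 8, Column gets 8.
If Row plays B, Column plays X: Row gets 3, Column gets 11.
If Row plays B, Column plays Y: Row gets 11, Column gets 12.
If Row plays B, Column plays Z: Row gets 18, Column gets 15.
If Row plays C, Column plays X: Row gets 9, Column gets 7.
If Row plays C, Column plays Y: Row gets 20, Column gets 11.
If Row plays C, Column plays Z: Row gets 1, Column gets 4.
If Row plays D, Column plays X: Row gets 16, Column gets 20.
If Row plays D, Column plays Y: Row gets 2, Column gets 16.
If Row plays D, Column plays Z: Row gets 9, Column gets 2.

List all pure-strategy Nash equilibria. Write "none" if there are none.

Row against X: payoffs 18, 3, 9, 16 → best response A.
Row against Y: payoffs 10, 11, 20, 2 → best response C.
Row against Z: payoffs 8, 18, 1, 9 → best response B.
Column against A: payoffs 16, 15, 8 → best response X.
Column against B: payoffs 11, 12, 15 → best response Z.
Column against C: payoffs 7, 11, 4 → best response Y.
Column against D: payoffs 20, 16, 2 → best response X.
Mutual best responses: (A, X); (B, Z); (C, Y).

(A, X) and (B, Z) and (C, Y)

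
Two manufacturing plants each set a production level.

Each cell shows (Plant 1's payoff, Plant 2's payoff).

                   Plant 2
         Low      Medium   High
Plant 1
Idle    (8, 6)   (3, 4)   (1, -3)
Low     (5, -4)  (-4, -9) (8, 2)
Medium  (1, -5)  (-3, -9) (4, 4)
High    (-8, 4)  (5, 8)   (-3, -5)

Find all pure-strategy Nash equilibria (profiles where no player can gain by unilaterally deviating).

(Idle, Low) and (Low, High) and (High, Medium)

Plant 1 against Low: payoffs 8, 5, 1, -8 → best response Idle.
Plant 1 against Medium: payoffs 3, -4, -3, 5 → best response High.
Plant 1 against High: payoffs 1, 8, 4, -3 → best response Low.
Plant 2 against Idle: payoffs 6, 4, -3 → best response Low.
Plant 2 against Low: payoffs -4, -9, 2 → best response High.
Plant 2 against Medium: payoffs -5, -9, 4 → best response High.
Plant 2 against High: payoffs 4, 8, -5 → best response Medium.
Mutual best responses: (Idle, Low); (Low, High); (High, Medium).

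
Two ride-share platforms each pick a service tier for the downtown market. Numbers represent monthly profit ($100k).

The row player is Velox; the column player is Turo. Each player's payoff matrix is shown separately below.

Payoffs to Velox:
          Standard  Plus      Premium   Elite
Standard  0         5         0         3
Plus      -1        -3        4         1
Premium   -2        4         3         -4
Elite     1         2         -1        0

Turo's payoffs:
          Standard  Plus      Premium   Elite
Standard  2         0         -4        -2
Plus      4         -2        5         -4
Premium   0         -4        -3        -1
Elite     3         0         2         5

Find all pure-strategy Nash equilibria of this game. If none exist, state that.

Pure NE: (Plus, Premium)

Velox against Standard: payoffs 0, -1, -2, 1 → best response Elite.
Velox against Plus: payoffs 5, -3, 4, 2 → best response Standard.
Velox against Premium: payoffs 0, 4, 3, -1 → best response Plus.
Velox against Elite: payoffs 3, 1, -4, 0 → best response Standard.
Turo against Standard: payoffs 2, 0, -4, -2 → best response Standard.
Turo against Plus: payoffs 4, -2, 5, -4 → best response Premium.
Turo against Premium: payoffs 0, -4, -3, -1 → best response Standard.
Turo against Elite: payoffs 3, 0, 2, 5 → best response Elite.
Mutual best responses: (Plus, Premium).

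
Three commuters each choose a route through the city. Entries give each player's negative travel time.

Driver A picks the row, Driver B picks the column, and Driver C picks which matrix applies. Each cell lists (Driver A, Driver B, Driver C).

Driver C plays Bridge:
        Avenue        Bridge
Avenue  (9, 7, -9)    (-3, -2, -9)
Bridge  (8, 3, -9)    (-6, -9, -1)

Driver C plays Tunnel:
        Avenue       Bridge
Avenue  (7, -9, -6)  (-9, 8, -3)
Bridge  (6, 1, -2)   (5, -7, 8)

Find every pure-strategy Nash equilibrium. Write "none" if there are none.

Driver A against (Avenue, Bridge): payoffs 9, 8 → best response Avenue.
Driver A against (Avenue, Tunnel): payoffs 7, 6 → best response Avenue.
Driver A against (Bridge, Bridge): payoffs -3, -6 → best response Avenue.
Driver A against (Bridge, Tunnel): payoffs -9, 5 → best response Bridge.
Driver B against (Avenue, Bridge): payoffs 7, -2 → best response Avenue.
Driver B against (Avenue, Tunnel): payoffs -9, 8 → best response Bridge.
Driver B against (Bridge, Bridge): payoffs 3, -9 → best response Avenue.
Driver B against (Bridge, Tunnel): payoffs 1, -7 → best response Avenue.
Driver C against (Avenue, Avenue): payoffs -9, -6 → best response Tunnel.
Driver C against (Avenue, Bridge): payoffs -9, -3 → best response Tunnel.
Driver C against (Bridge, Avenue): payoffs -9, -2 → best response Tunnel.
Driver C against (Bridge, Bridge): payoffs -1, 8 → best response Tunnel.
No profile is a mutual best response for all players.

This game has no pure Nash equilibrium.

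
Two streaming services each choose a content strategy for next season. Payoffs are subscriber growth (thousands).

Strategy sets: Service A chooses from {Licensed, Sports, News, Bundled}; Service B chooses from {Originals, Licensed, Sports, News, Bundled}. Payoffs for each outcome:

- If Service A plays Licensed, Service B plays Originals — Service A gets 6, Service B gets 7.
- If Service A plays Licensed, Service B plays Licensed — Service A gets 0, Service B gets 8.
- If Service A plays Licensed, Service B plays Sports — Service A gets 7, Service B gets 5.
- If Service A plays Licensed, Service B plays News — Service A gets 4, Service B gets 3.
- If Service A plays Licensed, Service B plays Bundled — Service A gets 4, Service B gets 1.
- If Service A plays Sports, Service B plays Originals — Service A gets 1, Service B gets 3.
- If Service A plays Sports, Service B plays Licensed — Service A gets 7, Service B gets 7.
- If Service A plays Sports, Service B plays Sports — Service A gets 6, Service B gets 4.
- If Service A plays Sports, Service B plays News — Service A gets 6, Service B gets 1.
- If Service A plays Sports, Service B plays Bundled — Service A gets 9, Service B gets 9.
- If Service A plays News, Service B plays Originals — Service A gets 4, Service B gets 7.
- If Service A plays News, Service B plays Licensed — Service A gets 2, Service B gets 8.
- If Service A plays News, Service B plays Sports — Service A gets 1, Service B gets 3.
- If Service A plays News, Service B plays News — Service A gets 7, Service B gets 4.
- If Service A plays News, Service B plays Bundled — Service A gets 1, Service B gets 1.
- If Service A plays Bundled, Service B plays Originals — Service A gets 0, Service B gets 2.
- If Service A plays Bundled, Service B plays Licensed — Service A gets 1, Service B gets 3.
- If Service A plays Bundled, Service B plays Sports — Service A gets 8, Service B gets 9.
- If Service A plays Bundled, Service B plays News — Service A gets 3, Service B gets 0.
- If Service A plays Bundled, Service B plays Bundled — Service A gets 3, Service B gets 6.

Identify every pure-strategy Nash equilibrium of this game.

The pure Nash equilibria are (Sports, Bundled); (Bundled, Sports).

(Licensed, Originals): Service B can switch to Licensed (7 → 8). Not NE.
(Licensed, Licensed): Service A can switch to Sports (0 → 7). Not NE.
(Licensed, Sports): Service A can switch to Bundled (7 → 8). Not NE.
(Licensed, News): Service A can switch to Sports (4 → 6). Not NE.
(Licensed, Bundled): Service A can switch to Sports (4 → 9). Not NE.
(Sports, Originals): Service A can switch to Licensed (1 → 6). Not NE.
(Sports, Licensed): Service B can switch to Bundled (7 → 9). Not NE.
(Sports, Sports): Service A can switch to Licensed (6 → 7). Not NE.
(Sports, News): Service A can switch to News (6 → 7). Not NE.
(Sports, Bundled): Service A gets 9, best alternative 4; Service B gets 9, best alternative 7. No profitable deviation — NE.
(News, Originals): Service A can switch to Licensed (4 → 6). Not NE.
(News, Licensed): Service A can switch to Sports (2 → 7). Not NE.
(News, Sports): Service A can switch to Licensed (1 → 7). Not NE.
(Bundled, Sports): Service A gets 8, best alternative 7; Service B gets 9, best alternative 6. No profitable deviation — NE.
(The remaining 6 profiles each have a profitable deviation by the same check.)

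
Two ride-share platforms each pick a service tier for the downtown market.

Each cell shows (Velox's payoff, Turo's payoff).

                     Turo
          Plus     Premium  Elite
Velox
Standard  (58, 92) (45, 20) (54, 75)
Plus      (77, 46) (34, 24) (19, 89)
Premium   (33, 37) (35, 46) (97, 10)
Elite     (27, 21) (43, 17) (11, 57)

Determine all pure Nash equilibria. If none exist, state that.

For each player, find the best response to each opponent profile; mutual best responses are the pure NE.
Velox against Plus: payoffs 58, 77, 33, 27 → best response Plus.
Velox against Premium: payoffs 45, 34, 35, 43 → best response Standard.
Velox against Elite: payoffs 54, 19, 97, 11 → best response Premium.
Turo against Standard: payoffs 92, 20, 75 → best response Plus.
Turo against Plus: payoffs 46, 24, 89 → best response Elite.
Turo against Premium: payoffs 37, 46, 10 → best response Premium.
Turo against Elite: payoffs 21, 17, 57 → best response Elite.
No profile is a mutual best response for all players.

There is no pure-strategy Nash equilibrium.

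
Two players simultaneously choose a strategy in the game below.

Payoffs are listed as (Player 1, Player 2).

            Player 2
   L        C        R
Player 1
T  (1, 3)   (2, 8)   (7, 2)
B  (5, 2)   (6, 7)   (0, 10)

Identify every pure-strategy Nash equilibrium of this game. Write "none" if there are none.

No pure-strategy Nash equilibrium.

Mark each player's best response to every combination of opponents' strategies; a profile where every player is best-responding is a pure Nash equilibrium.
Player 1 against L: payoffs 1, 5 → best response B.
Player 1 against C: payoffs 2, 6 → best response B.
Player 1 against R: payoffs 7, 0 → best response T.
Player 2 against T: payoffs 3, 8, 2 → best response C.
Player 2 against B: payoffs 2, 7, 10 → best response R.
No profile is a mutual best response for all players.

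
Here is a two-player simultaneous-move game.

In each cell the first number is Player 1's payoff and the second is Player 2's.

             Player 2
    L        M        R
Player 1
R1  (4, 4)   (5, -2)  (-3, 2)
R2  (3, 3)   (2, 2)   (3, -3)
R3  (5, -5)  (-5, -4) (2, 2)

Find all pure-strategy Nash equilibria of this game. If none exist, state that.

For each player, find the best response to each opponent profile; mutual best responses are the pure NE.
Player 1 against L: payoffs 4, 3, 5 → best response R3.
Player 1 against M: payoffs 5, 2, -5 → best response R1.
Player 1 against R: payoffs -3, 3, 2 → best response R2.
Player 2 against R1: payoffs 4, -2, 2 → best response L.
Player 2 against R2: payoffs 3, 2, -3 → best response L.
Player 2 against R3: payoffs -5, -4, 2 → best response R.
No profile is a mutual best response for all players.

none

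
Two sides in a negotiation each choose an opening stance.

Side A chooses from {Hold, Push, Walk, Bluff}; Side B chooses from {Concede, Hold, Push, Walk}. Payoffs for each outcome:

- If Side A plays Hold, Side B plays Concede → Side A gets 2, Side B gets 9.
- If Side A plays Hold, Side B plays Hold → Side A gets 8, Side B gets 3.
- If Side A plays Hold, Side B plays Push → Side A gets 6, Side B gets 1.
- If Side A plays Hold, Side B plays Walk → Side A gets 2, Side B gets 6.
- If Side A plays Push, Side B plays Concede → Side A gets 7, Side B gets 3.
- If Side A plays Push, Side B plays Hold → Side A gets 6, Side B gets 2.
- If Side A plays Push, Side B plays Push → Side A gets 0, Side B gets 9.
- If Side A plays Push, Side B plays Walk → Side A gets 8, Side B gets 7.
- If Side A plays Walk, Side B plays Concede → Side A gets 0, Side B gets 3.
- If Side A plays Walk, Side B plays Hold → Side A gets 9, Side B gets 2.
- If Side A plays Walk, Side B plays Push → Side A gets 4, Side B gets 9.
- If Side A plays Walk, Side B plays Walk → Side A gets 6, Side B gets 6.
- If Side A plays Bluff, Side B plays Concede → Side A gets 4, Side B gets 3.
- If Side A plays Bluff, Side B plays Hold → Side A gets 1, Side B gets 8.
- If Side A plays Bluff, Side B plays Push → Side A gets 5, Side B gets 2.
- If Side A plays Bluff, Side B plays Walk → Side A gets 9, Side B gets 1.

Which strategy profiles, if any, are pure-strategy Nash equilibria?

For each strategy profile, look for a profitable unilateral deviation.
(Hold, Concede): Side A can switch to Push (2 → 7). Not NE.
(Hold, Hold): Side A can switch to Walk (8 → 9). Not NE.
(Hold, Push): Side B can switch to Concede (1 → 9). Not NE.
(Hold, Walk): Side A can switch to Push (2 → 8). Not NE.
(Push, Concede): Side B can switch to Push (3 → 9). Not NE.
(Push, Hold): Side A can switch to Hold (6 → 8). Not NE.
(The remaining 10 profiles each have a profitable deviation by the same check.)

none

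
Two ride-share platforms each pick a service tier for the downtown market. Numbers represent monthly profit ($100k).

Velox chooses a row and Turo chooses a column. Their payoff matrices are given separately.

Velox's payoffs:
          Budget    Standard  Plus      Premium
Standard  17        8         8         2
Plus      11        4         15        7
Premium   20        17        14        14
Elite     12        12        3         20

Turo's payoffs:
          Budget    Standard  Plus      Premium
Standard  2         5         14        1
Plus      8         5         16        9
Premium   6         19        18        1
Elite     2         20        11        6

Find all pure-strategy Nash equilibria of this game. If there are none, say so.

Pure-strategy Nash equilibria: (Plus, Plus) and (Premium, Standard)

(Standard, Budget): Velox can switch to Premium (17 → 20). Not NE.
(Standard, Standard): Velox can switch to Premium (8 → 17). Not NE.
(Standard, Plus): Velox can switch to Plus (8 → 15). Not NE.
(Standard, Premium): Velox can switch to Plus (2 → 7). Not NE.
(Plus, Budget): Velox can switch to Standard (11 → 17). Not NE.
(Plus, Standard): Velox can switch to Standard (4 → 8). Not NE.
(Plus, Plus): Velox gets 15, best alternative 14; Turo gets 16, best alternative 9. No profitable deviation — NE.
(Plus, Premium): Velox can switch to Premium (7 → 14). Not NE.
(Premium, Budget): Turo can switch to Standard (6 → 19). Not NE.
(Premium, Standard): Velox gets 17, best alternative 12; Turo gets 19, best alternative 18. No profitable deviation — NE.
(Premium, Plus): Velox can switch to Plus (14 → 15). Not NE.
(Premium, Premium): Velox can switch to Elite (14 → 20). Not NE.
(Elite, Budget): Velox can switch to Standard (12 → 17). Not NE.
(Elite, Standard): Velox can switch to Premium (12 → 17). Not NE.
(The remaining 2 profiles each have a profitable deviation by the same check.)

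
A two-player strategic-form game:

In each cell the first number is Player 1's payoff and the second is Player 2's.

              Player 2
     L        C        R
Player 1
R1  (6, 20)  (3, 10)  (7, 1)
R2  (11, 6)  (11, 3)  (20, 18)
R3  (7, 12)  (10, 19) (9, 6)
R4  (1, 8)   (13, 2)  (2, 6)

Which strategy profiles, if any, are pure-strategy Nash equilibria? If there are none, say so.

(R1, L): Player 1 can switch to R2 (6 → 11). Not NE.
(R1, C): Player 1 can switch to R2 (3 → 11). Not NE.
(R1, R): Player 1 can switch to R2 (7 → 20). Not NE.
(R2, L): Player 2 can switch to R (6 → 18). Not NE.
(R2, C): Player 1 can switch to R4 (11 → 13). Not NE.
(R2, R): Player 1 gets 20, best alternative 9; Player 2 gets 18, best alternative 6. No profitable deviation — NE.
(R3, L): Player 1 can switch to R2 (7 → 11). Not NE.
(R3, C): Player 1 can switch to R2 (10 → 11). Not NE.
(R3, R): Player 1 can switch to R2 (9 → 20). Not NE.
(R4, L): Player 1 can switch to R1 (1 → 6). Not NE.
(R4, C): Player 2 can switch to L (2 → 8). Not NE.
(The remaining 1 profile has a profitable deviation by the same check.)

(R2, R)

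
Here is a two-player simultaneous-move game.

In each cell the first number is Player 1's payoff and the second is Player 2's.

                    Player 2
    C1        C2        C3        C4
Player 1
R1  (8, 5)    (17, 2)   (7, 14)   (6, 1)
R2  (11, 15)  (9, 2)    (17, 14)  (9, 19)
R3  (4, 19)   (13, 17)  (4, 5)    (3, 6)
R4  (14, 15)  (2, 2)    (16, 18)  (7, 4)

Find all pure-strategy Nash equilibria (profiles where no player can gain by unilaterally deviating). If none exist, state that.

The unique pure-strategy Nash equilibrium is (R2, C4).

(R1, C1): Player 1 can switch to R2 (8 → 11). Not NE.
(R1, C2): Player 2 can switch to C1 (2 → 5). Not NE.
(R1, C3): Player 1 can switch to R2 (7 → 17). Not NE.
(R1, C4): Player 1 can switch to R2 (6 → 9). Not NE.
(R2, C1): Player 1 can switch to R4 (11 → 14). Not NE.
(R2, C2): Player 1 can switch to R1 (9 → 17). Not NE.
(R2, C4): Player 1 gets 9, best alternative 7; Player 2 gets 19, best alternative 15. No profitable deviation — NE.
(The remaining 9 profiles each have a profitable deviation by the same check.)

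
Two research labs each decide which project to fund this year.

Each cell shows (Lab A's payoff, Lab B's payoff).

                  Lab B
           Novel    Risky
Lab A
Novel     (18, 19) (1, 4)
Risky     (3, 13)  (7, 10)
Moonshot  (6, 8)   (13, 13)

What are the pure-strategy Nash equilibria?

The pure Nash equilibria are (Novel, Novel), (Moonshot, Risky).

Lab A against Novel: payoffs 18, 3, 6 → best response Novel.
Lab A against Risky: payoffs 1, 7, 13 → best response Moonshot.
Lab B against Novel: payoffs 19, 4 → best response Novel.
Lab B against Risky: payoffs 13, 10 → best response Novel.
Lab B against Moonshot: payoffs 8, 13 → best response Risky.
Mutual best responses: (Novel, Novel); (Moonshot, Risky).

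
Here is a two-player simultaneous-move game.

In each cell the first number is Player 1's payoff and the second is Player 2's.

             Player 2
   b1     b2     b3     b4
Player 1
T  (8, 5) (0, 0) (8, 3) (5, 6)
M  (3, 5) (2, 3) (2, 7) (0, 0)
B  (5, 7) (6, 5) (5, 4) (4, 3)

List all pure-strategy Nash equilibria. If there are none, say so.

Pure NE: (T, b4)

(T, b1): Player 2 can switch to b4 (5 → 6). Not NE.
(T, b2): Player 1 can switch to M (0 → 2). Not NE.
(T, b3): Player 2 can switch to b1 (3 → 5). Not NE.
(T, b4): Player 1 gets 5, best alternative 4; Player 2 gets 6, best alternative 5. No profitable deviation — NE.
(M, b1): Player 1 can switch to T (3 → 8). Not NE.
(M, b2): Player 1 can switch to B (2 → 6). Not NE.
(M, b3): Player 1 can switch to T (2 → 8). Not NE.
(M, b4): Player 1 can switch to T (0 → 5). Not NE.
(B, b1): Player 1 can switch to T (5 → 8). Not NE.
(B, b2): Player 2 can switch to b1 (5 → 7). Not NE.
(B, b3): Player 1 can switch to T (5 → 8). Not NE.
(The remaining 1 profile has a profitable deviation by the same check.)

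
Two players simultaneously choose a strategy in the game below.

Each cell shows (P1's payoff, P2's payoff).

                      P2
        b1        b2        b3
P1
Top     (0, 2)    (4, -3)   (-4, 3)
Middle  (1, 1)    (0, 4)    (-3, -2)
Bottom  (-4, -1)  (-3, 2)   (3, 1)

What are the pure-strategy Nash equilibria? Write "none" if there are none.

P1 against b1: payoffs 0, 1, -4 → best response Middle.
P1 against b2: payoffs 4, 0, -3 → best response Top.
P1 against b3: payoffs -4, -3, 3 → best response Bottom.
P2 against Top: payoffs 2, -3, 3 → best response b3.
P2 against Middle: payoffs 1, 4, -2 → best response b2.
P2 against Bottom: payoffs -1, 2, 1 → best response b2.
No profile is a mutual best response for all players.

none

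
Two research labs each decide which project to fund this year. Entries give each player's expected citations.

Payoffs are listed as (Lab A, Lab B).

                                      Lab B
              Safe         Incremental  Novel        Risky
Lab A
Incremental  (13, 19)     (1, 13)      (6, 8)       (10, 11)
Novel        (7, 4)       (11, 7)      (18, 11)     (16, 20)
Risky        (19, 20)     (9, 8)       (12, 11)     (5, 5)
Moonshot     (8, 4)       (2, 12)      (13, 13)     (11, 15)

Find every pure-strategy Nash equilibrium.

Lab A against Safe: payoffs 13, 7, 19, 8 → best response Risky.
Lab A against Incremental: payoffs 1, 11, 9, 2 → best response Novel.
Lab A against Novel: payoffs 6, 18, 12, 13 → best response Novel.
Lab A against Risky: payoffs 10, 16, 5, 11 → best response Novel.
Lab B against Incremental: payoffs 19, 13, 8, 11 → best response Safe.
Lab B against Novel: payoffs 4, 7, 11, 20 → best response Risky.
Lab B against Risky: payoffs 20, 8, 11, 5 → best response Safe.
Lab B against Moonshot: payoffs 4, 12, 13, 15 → best response Risky.
Mutual best responses: (Novel, Risky); (Risky, Safe).

(Novel, Risky), (Risky, Safe)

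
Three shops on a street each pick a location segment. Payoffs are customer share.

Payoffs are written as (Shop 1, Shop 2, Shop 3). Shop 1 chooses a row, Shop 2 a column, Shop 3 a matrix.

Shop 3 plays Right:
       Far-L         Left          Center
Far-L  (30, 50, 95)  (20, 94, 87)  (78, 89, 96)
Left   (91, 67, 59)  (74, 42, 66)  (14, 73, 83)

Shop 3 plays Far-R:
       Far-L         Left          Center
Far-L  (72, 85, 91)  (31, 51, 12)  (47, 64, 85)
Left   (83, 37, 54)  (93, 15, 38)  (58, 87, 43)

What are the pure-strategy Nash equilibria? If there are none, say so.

Shop 1 against (Far-L, Right): payoffs 30, 91 → best response Left.
Shop 1 against (Far-L, Far-R): payoffs 72, 83 → best response Left.
Shop 1 against (Left, Right): payoffs 20, 74 → best response Left.
Shop 1 against (Left, Far-R): payoffs 31, 93 → best response Left.
Shop 1 against (Center, Right): payoffs 78, 14 → best response Far-L.
Shop 1 against (Center, Far-R): payoffs 47, 58 → best response Left.
Shop 2 against (Far-L, Right): payoffs 50, 94, 89 → best response Left.
Shop 2 against (Far-L, Far-R): payoffs 85, 51, 64 → best response Far-L.
Shop 2 against (Left, Right): payoffs 67, 42, 73 → best response Center.
Shop 2 against (Left, Far-R): payoffs 37, 15, 87 → best response Center.
Shop 3 against (Far-L, Far-L): payoffs 95, 91 → best response Right.
Shop 3 against (Far-L, Left): payoffs 87, 12 → best response Right.
Shop 3 against (Far-L, Center): payoffs 96, 85 → best response Right.
Shop 3 against (Left, Far-L): payoffs 59, 54 → best response Right.
Shop 3 against (Left, Left): payoffs 66, 38 → best response Right.
Shop 3 against (Left, Center): payoffs 83, 43 → best response Right.
No profile is a mutual best response for all players.

This game has no pure Nash equilibrium.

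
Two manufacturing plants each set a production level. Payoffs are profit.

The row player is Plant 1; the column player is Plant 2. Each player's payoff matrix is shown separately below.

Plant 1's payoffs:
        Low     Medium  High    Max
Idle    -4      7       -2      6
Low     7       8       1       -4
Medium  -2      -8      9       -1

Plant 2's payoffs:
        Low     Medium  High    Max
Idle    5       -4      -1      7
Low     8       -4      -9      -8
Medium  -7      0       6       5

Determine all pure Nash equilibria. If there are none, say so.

(Idle, Max), (Low, Low), (Medium, High)

Plant 1 against Low: payoffs -4, 7, -2 → best response Low.
Plant 1 against Medium: payoffs 7, 8, -8 → best response Low.
Plant 1 against High: payoffs -2, 1, 9 → best response Medium.
Plant 1 against Max: payoffs 6, -4, -1 → best response Idle.
Plant 2 against Idle: payoffs 5, -4, -1, 7 → best response Max.
Plant 2 against Low: payoffs 8, -4, -9, -8 → best response Low.
Plant 2 against Medium: payoffs -7, 0, 6, 5 → best response High.
Mutual best responses: (Idle, Max); (Low, Low); (Medium, High).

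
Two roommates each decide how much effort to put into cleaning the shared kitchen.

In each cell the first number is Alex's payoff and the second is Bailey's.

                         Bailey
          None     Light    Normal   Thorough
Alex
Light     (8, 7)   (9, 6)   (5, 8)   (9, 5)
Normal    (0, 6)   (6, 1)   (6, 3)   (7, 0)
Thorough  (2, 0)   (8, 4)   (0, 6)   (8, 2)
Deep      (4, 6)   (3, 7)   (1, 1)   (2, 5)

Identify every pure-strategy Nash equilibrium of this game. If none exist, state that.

No pure-strategy Nash equilibrium.

(Light, None): Bailey can switch to Normal (7 → 8). Not NE.
(Light, Light): Bailey can switch to None (6 → 7). Not NE.
(Light, Normal): Alex can switch to Normal (5 → 6). Not NE.
(Light, Thorough): Bailey can switch to None (5 → 7). Not NE.
(Normal, None): Alex can switch to Light (0 → 8). Not NE.
(Normal, Light): Alex can switch to Light (6 → 9). Not NE.
(The remaining 10 profiles each have a profitable deviation by the same check.)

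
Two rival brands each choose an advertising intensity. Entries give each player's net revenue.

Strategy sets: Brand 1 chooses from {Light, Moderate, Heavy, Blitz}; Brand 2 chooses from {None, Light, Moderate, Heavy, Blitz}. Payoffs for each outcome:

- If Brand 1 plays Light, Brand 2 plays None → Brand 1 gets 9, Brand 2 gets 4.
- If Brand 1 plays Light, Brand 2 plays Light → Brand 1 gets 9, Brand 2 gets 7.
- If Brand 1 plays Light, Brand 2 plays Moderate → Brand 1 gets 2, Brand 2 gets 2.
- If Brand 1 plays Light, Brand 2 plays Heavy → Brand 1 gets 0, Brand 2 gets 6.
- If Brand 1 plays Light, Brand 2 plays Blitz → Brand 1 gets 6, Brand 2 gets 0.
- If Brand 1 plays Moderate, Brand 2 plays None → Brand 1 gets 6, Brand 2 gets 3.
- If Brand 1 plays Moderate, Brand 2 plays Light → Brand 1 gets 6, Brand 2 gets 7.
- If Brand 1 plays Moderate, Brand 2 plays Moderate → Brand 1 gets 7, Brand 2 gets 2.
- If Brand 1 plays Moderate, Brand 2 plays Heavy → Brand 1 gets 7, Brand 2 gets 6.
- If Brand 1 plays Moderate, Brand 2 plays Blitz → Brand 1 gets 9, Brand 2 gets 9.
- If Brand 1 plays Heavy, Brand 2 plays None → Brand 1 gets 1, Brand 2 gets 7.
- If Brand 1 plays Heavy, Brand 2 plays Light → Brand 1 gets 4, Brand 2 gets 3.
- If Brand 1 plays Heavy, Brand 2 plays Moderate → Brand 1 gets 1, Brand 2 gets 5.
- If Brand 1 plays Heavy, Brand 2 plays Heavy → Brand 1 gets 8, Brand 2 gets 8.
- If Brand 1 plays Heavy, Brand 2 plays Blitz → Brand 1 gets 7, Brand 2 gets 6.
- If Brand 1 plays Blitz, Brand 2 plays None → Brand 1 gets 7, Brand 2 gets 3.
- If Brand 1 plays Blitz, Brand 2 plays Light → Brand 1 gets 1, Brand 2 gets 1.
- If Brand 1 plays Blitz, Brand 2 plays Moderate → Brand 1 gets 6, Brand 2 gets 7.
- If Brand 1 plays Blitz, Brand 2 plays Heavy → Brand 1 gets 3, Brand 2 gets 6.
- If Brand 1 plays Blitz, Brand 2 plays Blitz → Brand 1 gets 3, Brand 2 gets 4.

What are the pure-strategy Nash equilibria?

Brand 1 against None: payoffs 9, 6, 1, 7 → best response Light.
Brand 1 against Light: payoffs 9, 6, 4, 1 → best response Light.
Brand 1 against Moderate: payoffs 2, 7, 1, 6 → best response Moderate.
Brand 1 against Heavy: payoffs 0, 7, 8, 3 → best response Heavy.
Brand 1 against Blitz: payoffs 6, 9, 7, 3 → best response Moderate.
Brand 2 against Light: payoffs 4, 7, 2, 6, 0 → best response Light.
Brand 2 against Moderate: payoffs 3, 7, 2, 6, 9 → best response Blitz.
Brand 2 against Heavy: payoffs 7, 3, 5, 8, 6 → best response Heavy.
Brand 2 against Blitz: payoffs 3, 1, 7, 6, 4 → best response Moderate.
Mutual best responses: (Light, Light); (Moderate, Blitz); (Heavy, Heavy).

(Light, Light); (Moderate, Blitz); (Heavy, Heavy)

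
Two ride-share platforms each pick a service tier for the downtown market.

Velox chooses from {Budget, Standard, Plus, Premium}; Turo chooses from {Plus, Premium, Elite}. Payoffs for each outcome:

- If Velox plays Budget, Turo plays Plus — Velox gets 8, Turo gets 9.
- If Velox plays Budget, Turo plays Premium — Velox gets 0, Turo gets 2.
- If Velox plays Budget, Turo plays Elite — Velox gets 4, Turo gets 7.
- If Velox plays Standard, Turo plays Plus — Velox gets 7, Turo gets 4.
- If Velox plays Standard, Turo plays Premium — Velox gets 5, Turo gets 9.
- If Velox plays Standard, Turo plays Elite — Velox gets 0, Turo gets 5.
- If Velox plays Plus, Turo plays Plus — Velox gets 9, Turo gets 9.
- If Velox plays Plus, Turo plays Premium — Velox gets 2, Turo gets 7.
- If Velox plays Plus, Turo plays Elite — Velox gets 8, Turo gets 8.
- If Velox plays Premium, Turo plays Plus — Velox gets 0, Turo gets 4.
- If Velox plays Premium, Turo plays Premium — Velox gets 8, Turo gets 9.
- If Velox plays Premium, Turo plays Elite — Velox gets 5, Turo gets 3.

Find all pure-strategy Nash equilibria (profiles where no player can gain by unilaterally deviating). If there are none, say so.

Pure-strategy Nash equilibria: (Plus, Plus), (Premium, Premium)

(Budget, Plus): Velox can switch to Plus (8 → 9). Not NE.
(Budget, Premium): Velox can switch to Standard (0 → 5). Not NE.
(Budget, Elite): Velox can switch to Plus (4 → 8). Not NE.
(Standard, Plus): Velox can switch to Budget (7 → 8). Not NE.
(Standard, Premium): Velox can switch to Premium (5 → 8). Not NE.
(Standard, Elite): Velox can switch to Budget (0 → 4). Not NE.
(Plus, Plus): Velox gets 9, best alternative 8; Turo gets 9, best alternative 8. No profitable deviation — NE.
(Premium, Premium): Velox gets 8, best alternative 5; Turo gets 9, best alternative 4. No profitable deviation — NE.
(The remaining 4 profiles each have a profitable deviation by the same check.)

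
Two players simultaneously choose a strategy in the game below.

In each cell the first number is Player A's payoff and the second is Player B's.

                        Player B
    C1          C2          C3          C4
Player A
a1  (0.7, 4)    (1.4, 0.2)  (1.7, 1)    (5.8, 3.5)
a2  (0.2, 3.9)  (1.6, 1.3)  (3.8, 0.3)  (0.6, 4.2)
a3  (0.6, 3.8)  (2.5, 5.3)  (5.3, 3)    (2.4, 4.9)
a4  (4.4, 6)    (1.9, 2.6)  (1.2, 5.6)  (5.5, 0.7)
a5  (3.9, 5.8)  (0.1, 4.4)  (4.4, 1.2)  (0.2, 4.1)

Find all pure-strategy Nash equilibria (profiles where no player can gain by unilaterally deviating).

For each player, find the best response to each opponent profile; mutual best responses are the pure NE.
Player A against C1: payoffs 0.7, 0.2, 0.6, 4.4, 3.9 → best response a4.
Player A against C2: payoffs 1.4, 1.6, 2.5, 1.9, 0.1 → best response a3.
Player A against C3: payoffs 1.7, 3.8, 5.3, 1.2, 4.4 → best response a3.
Player A against C4: payoffs 5.8, 0.6, 2.4, 5.5, 0.2 → best response a1.
Player B against a1: payoffs 4, 0.2, 1, 3.5 → best response C1.
Player B against a2: payoffs 3.9, 1.3, 0.3, 4.2 → best response C4.
Player B against a3: payoffs 3.8, 5.3, 3, 4.9 → best response C2.
Player B against a4: payoffs 6, 2.6, 5.6, 0.7 → best response C1.
Player B against a5: payoffs 5.8, 4.4, 1.2, 4.1 → best response C1.
Mutual best responses: (a3, C2); (a4, C1).

The pure Nash equilibria are (a3, C2), (a4, C1).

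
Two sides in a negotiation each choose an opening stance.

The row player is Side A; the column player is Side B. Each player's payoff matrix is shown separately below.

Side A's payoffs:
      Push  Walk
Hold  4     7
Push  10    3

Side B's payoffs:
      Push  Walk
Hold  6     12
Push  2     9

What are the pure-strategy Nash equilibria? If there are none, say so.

Side A against Push: payoffs 4, 10 → best response Push.
Side A against Walk: payoffs 7, 3 → best response Hold.
Side B against Hold: payoffs 6, 12 → best response Walk.
Side B against Push: payoffs 2, 9 → best response Walk.
Mutual best responses: (Hold, Walk).

Pure NE: (Hold, Walk)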